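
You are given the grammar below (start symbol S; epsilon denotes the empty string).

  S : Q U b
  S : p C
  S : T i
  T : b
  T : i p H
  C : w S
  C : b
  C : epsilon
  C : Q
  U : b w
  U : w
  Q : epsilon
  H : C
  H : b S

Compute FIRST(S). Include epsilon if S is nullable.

From S : Q U b: Q nullable, take FIRST(Q) ∪ FIRST(U) = { b, w }.
S : p C contributes {p}.
From S : T i: add FIRST(T) = { b, i }.
Union: FIRST(S) = { b, i, p, w }.

{ b, i, p, w }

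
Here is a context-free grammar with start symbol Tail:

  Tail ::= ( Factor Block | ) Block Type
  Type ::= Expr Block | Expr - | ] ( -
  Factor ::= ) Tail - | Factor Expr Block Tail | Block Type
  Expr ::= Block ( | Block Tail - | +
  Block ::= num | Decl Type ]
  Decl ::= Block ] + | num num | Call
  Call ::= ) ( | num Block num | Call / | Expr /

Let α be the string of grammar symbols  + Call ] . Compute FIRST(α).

{ + }

+ is a terminal; add {+} and stop.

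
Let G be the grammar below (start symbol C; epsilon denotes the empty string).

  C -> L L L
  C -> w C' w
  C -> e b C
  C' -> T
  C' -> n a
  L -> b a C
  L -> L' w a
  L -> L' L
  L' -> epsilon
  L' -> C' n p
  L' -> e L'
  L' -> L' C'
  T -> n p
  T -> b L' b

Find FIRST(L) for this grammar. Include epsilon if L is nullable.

L -> b a C contributes {b}.
From L -> L' w a: L' nullable, take FIRST(L') ∪ {w} = { b, e, n, w }.
From L -> L' L: L' nullable, take FIRST(L') ∪ FIRST(L) = { b, e, n, w }.
Union: FIRST(L) = { b, e, n, w }.

{ b, e, n, w }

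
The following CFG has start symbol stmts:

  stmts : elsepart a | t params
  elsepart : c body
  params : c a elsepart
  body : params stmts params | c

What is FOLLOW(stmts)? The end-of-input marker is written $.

stmts is the start symbol, so $ ∈ FOLLOW(stmts).
In body : params stmts params: add FIRST(params) = { c }.
Union: FOLLOW(stmts) = { $, c }.

{ $, c }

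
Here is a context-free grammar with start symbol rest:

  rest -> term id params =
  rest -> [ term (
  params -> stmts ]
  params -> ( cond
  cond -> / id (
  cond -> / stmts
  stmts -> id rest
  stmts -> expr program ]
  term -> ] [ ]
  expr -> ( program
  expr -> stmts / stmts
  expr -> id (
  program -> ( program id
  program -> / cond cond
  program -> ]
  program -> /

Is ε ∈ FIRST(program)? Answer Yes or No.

No

No nonterminal in this grammar is nullable.
No production of program has an RHS whose symbols are all nullable, so program is not nullable.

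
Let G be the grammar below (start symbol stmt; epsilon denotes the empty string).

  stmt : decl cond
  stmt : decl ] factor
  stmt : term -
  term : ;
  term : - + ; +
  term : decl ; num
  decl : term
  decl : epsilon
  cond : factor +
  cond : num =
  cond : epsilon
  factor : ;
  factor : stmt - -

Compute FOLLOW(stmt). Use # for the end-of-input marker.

stmt is the start symbol, so # ∈ FOLLOW(stmt).
In factor : stmt - -: add FIRST(- -) = { - }.
Union: FOLLOW(stmt) = { #, - }.

{ #, - }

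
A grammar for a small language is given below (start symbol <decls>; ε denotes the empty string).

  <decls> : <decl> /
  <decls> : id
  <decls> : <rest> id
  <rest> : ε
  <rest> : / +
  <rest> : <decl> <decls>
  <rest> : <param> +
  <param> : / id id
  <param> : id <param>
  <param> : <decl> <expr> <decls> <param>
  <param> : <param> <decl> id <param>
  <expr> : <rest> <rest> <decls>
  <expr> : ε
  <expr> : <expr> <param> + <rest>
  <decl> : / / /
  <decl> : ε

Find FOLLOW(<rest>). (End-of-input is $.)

{ /, id }

In <decls> : <rest> id: add FIRST(id) = { id }.
In <expr> : <rest> <rest> <decls>: add FIRST(<rest> <decls>) = { /, id }.
In <expr> : <rest> <rest> <decls>: add FIRST(<decls>) = { /, id }.
In <expr> : <expr> <param> + <rest>: <rest> is at the end, add FOLLOW(<expr>) = { /, id }.
Union: FOLLOW(<rest>) = { /, id }.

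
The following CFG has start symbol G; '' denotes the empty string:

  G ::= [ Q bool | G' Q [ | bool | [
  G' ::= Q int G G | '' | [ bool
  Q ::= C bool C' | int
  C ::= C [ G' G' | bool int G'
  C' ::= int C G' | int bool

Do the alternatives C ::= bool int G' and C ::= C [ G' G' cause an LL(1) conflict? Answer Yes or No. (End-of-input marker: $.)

Yes

FIRST(bool int G') = { bool } and FIRST(C [ G' G') = { bool }.
Both contain bool, so the two alternatives are not disjoint — LL(1) conflict.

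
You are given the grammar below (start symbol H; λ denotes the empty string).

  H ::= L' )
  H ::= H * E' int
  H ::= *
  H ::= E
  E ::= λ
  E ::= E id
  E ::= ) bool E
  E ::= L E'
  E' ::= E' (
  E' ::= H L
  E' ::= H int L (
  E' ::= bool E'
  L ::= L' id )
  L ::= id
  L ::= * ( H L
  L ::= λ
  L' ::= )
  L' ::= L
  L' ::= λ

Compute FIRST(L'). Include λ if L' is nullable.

{ ), *, id, λ }

L' ::= ) contributes {)}.
From L' ::= L: add FIRST(L) = { ), *, id, λ } (including λ since L is nullable).
L' ::= λ contributes λ.
Union: FIRST(L') = { ), *, id, λ }.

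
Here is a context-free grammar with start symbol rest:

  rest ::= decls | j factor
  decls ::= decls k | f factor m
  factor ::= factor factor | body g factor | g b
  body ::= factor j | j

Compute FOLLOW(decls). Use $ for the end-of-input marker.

In rest ::= decls: decls is at the end, add FOLLOW(rest) = { $ }.
In decls ::= decls k: add FIRST(k) = { k }.
Union: FOLLOW(decls) = { $, k }.

{ $, k }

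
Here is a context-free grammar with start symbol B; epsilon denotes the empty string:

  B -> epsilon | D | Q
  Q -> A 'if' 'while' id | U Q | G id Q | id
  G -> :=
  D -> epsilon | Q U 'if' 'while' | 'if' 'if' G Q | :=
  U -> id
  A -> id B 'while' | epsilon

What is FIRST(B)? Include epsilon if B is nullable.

B -> epsilon contributes epsilon.
From B -> D: add FIRST(D) = { 'if', :=, id, epsilon } (including epsilon since D is nullable).
From B -> Q: add FIRST(Q) = { 'if', :=, id }.
Union: FIRST(B) = { 'if', :=, id, epsilon }.

{ 'if', :=, id, epsilon }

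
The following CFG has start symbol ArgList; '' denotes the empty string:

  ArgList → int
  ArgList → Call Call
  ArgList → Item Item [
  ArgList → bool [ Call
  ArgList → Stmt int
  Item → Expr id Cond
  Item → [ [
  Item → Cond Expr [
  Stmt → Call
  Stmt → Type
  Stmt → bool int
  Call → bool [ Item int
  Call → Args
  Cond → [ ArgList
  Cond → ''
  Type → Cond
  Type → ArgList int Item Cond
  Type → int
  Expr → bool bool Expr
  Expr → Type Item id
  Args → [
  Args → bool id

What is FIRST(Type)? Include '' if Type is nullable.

From Type → Cond: add FIRST(Cond) = { [, '' } (including '' since Cond is nullable).
From Type → ArgList int Item Cond: add FIRST(ArgList) = { [, bool, int }.
Type → int contributes {int}.
Union: FIRST(Type) = { [, bool, int, '' }.

{ [, bool, int, '' }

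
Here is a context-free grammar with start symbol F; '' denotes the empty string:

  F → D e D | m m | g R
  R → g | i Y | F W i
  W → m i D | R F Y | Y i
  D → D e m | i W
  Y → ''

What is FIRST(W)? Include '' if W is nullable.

W → m i D contributes {m}.
From W → R F Y: add FIRST(R) = { g, i, m }.
From W → Y i: Y nullable, take FIRST(Y) ∪ {i} = { i }.
Union: FIRST(W) = { g, i, m }.

{ g, i, m }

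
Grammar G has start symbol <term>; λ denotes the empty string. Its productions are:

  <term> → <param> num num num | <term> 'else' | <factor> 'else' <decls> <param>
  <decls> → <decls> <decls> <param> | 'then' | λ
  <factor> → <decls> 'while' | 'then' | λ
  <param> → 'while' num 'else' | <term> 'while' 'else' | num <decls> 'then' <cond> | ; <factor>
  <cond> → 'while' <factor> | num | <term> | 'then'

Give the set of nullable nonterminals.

Directly nullable (have an λ-production): <decls>, <factor>.
No other nonterminal has a production whose RHS symbols are all nullable.

{ <decls>, <factor> }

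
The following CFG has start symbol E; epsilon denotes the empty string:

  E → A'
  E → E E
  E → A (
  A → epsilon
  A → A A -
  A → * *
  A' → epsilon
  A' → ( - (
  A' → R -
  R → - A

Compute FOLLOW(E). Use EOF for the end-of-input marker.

E is the start symbol, so EOF ∈ FOLLOW(E).
In E → E E: add FIRST(E)\{epsilon} = { (, *, - }.
  Since E is nullable, also add FOLLOW(E) = { EOF, (, *, - }.
In E → E E: E is at the end, add FOLLOW(E) = { EOF, (, *, - }.
Union: FOLLOW(E) = { EOF, (, *, - }.

{ EOF, (, *, - }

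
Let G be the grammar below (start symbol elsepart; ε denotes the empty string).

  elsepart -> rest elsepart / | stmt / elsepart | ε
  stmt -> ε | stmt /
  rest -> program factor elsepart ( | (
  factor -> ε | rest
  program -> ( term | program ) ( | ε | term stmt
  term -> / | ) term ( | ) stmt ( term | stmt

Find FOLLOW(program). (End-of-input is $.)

In rest -> program factor elsepart (: add FIRST(factor elsepart () = { (, ), / }.
In program -> program ) (: add FIRST() () = { ) }.
Union: FOLLOW(program) = { (, ), / }.

{ (, ), / }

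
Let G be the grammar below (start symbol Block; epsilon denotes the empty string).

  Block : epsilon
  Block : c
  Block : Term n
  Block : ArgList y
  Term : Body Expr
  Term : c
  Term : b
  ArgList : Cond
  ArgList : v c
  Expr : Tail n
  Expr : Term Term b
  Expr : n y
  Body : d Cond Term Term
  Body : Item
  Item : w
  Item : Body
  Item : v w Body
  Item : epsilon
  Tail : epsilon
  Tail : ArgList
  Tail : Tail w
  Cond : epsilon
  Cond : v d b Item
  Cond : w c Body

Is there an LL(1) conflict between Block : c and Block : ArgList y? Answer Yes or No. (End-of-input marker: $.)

FIRST(c) = { c } and FIRST(ArgList y) = { v, w, y }.
The FIRST sets are disjoint and neither alternative is nullable — no conflict.

No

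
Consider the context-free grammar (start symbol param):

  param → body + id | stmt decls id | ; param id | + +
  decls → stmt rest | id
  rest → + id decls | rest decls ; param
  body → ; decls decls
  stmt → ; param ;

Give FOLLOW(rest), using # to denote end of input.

In decls → stmt rest: rest is at the end, add FOLLOW(decls) = { +, ;, id }.
In rest → rest decls ; param: add FIRST(decls ; param) = { ;, id }.
Union: FOLLOW(rest) = { +, ;, id }.

{ +, ;, id }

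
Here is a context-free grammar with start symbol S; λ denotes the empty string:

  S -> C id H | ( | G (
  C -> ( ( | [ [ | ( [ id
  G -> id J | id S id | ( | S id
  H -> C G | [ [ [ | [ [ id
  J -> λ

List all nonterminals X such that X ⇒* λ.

Directly nullable (have an λ-production): J.
No other nonterminal has a production whose RHS symbols are all nullable.

{ J }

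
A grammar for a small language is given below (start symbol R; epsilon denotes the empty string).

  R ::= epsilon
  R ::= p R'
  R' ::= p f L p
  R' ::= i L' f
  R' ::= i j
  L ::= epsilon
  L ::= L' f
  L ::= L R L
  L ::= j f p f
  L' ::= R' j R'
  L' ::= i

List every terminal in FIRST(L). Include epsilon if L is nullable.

L ::= epsilon contributes epsilon.
From L ::= L' f: add FIRST(L') = { i, p }.
From L ::= L R L: L, R, L nullable, take FIRST(L) ∪ FIRST(R) ∪ FIRST(L) = { i, j, p }; also epsilon since the whole RHS is nullable.
L ::= j f p f contributes {j}.
Union: FIRST(L) = { i, j, p, epsilon }.

{ i, j, p, epsilon }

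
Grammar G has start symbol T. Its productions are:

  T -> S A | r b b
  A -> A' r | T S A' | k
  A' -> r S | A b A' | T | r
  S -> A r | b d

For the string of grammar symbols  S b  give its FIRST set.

Add FIRST(S) = { b, k, r }; S is not nullable, stop.

{ b, k, r }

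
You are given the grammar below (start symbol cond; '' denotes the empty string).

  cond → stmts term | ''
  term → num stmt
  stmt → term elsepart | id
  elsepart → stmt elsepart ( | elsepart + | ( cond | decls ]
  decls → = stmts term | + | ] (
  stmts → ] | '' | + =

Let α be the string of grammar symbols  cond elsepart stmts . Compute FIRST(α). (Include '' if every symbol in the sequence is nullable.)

Add FIRST(cond)\{''} = { +, ], num }; cond is nullable, continue.
Add FIRST(elsepart) = { (, +, =, ], id, num }; elsepart is not nullable, stop.

{ (, +, =, ], id, num }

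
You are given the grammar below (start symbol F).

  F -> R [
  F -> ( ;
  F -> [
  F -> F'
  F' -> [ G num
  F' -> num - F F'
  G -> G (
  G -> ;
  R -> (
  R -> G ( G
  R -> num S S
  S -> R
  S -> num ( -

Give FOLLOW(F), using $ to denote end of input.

F is the start symbol, so $ ∈ FOLLOW(F).
In F' -> num - F F': add FIRST(F') = { [, num }.
Union: FOLLOW(F) = { $, [, num }.

{ $, [, num }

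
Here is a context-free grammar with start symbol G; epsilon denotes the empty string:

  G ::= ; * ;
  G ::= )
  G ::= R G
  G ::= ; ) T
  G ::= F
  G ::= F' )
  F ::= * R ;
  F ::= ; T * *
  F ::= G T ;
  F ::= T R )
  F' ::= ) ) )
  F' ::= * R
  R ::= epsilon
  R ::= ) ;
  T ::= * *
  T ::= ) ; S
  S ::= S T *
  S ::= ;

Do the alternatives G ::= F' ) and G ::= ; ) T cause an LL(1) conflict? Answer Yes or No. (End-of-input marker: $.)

FIRST(F' )) = { ), * } and FIRST(; ) T) = { ; }.
The FIRST sets are disjoint and neither alternative is nullable — no conflict.

No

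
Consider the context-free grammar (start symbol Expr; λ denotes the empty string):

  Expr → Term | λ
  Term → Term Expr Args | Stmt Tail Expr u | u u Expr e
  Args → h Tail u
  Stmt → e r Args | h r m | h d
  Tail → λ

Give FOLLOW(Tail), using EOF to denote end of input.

In Term → Stmt Tail Expr u: add FIRST(Expr u) = { e, h, u }.
In Args → h Tail u: add FIRST(u) = { u }.
Union: FOLLOW(Tail) = { e, h, u }.

{ e, h, u }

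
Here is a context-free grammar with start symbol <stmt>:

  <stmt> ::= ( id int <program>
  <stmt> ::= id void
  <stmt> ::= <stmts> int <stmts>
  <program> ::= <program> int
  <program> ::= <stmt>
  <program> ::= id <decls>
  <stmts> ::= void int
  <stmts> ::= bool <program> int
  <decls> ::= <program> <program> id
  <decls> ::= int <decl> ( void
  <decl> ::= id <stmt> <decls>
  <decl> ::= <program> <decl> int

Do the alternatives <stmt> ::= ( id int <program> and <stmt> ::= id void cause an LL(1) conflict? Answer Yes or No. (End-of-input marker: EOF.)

FIRST(( id int <program>) = { ( } and FIRST(id void) = { id }.
The FIRST sets are disjoint and neither alternative is nullable — no conflict.

No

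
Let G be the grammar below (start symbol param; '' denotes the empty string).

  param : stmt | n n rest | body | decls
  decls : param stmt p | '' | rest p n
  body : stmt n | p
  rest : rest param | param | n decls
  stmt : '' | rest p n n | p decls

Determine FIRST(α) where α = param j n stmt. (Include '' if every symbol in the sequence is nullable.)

{ j, n, p }

Add FIRST(param)\{''} = { n, p }; param is nullable, continue.
j is a terminal; add {j} and stop.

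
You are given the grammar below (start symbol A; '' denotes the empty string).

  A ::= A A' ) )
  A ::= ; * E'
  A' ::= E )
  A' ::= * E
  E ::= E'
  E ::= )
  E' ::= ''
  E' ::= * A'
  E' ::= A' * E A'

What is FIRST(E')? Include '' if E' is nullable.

E' ::= '' contributes ''.
E' ::= * A' contributes {*}.
From E' ::= A' * E A': add FIRST(A') = { ), * }.
Union: FIRST(E') = { ), *, '' }.

{ ), *, '' }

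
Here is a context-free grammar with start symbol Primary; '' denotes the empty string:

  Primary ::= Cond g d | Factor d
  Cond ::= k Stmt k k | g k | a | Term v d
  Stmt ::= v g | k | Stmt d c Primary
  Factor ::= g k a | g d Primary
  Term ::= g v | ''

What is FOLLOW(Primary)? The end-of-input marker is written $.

{ $, d, k }

Primary is the start symbol, so $ ∈ FOLLOW(Primary).
In Stmt ::= Stmt d c Primary: Primary is at the end, add FOLLOW(Stmt) = { d, k }.
In Factor ::= g d Primary: Primary is at the end, add FOLLOW(Factor) = { d }.
Union: FOLLOW(Primary) = { $, d, k }.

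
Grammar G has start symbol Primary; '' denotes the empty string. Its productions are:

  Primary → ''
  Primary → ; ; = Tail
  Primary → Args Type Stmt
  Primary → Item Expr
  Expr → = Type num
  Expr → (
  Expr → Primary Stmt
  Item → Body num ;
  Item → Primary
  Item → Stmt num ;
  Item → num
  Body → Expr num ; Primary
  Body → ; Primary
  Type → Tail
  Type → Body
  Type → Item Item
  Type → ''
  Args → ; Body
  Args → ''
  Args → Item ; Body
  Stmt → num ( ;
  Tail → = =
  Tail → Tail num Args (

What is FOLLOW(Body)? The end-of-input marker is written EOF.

In Item → Body num ;: add FIRST(num ;) = { num }.
In Type → Body: Body is at the end, add FOLLOW(Type) = { num }.
In Args → ; Body: Body is at the end, add FOLLOW(Args) = { (, ;, =, num }.
In Args → Item ; Body: Body is at the end, add FOLLOW(Args) = { (, ;, =, num }.
Union: FOLLOW(Body) = { (, ;, =, num }.

{ (, ;, =, num }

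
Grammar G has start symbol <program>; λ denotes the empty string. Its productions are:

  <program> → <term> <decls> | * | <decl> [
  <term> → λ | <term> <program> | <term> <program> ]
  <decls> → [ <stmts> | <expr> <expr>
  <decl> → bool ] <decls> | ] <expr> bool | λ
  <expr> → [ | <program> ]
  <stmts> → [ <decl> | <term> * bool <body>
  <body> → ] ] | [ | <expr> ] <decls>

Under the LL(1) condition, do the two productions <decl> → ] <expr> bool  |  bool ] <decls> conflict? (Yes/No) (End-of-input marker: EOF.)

No

FIRST(] <expr> bool) = { ] } and FIRST(bool ] <decls>) = { bool }.
The FIRST sets are disjoint and neither alternative is nullable — no conflict.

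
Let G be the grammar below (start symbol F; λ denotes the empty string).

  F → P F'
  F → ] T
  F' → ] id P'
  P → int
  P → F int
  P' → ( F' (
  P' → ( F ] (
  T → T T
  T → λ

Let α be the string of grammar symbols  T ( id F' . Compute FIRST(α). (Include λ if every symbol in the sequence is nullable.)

Add FIRST(T)\{λ} = {  }; T is nullable, continue.
( is a terminal; add {(} and stop.

{ ( }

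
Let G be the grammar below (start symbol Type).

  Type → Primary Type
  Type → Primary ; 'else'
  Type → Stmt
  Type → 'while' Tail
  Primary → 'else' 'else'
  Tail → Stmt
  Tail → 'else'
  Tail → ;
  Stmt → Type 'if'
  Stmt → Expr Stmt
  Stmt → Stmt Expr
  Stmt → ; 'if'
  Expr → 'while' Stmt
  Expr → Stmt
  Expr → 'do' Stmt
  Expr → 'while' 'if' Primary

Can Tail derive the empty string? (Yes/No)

No

No nonterminal in this grammar is nullable.
No production of Tail has an RHS whose symbols are all nullable, so Tail is not nullable.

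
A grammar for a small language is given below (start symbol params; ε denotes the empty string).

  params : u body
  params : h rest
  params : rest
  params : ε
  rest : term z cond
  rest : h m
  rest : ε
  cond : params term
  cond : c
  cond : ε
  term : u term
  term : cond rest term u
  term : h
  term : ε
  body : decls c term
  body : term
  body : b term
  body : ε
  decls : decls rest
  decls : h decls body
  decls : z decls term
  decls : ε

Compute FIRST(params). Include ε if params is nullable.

{ c, h, u, z, ε }

params : u body contributes {u}.
params : h rest contributes {h}.
From params : rest: add FIRST(rest) = { c, h, u, z, ε } (including ε since rest is nullable).
params : ε contributes ε.
Union: FIRST(params) = { c, h, u, z, ε }.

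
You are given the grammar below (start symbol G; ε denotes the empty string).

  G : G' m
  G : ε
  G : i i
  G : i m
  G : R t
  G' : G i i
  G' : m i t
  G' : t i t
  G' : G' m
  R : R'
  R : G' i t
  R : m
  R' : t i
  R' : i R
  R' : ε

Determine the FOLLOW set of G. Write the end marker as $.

G is the start symbol, so $ ∈ FOLLOW(G).
In G' : G i i: add FIRST(i i) = { i }.
Union: FOLLOW(G) = { $, i }.

{ $, i }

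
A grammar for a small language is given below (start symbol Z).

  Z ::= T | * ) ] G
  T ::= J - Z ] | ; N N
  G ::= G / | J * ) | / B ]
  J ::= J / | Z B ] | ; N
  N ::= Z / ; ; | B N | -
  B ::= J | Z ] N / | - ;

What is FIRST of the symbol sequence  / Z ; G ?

{ / }

/ is a terminal; add {/} and stop.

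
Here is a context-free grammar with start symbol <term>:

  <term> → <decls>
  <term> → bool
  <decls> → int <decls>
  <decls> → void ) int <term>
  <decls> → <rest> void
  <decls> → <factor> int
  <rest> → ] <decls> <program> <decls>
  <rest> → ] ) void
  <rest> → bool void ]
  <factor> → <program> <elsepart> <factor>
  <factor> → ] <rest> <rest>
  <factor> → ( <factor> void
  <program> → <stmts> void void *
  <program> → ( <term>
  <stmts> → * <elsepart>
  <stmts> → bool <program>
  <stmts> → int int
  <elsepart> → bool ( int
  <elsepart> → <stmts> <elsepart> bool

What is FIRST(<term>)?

From <term> → <decls>: add FIRST(<decls>) = { (, *, ], bool, int, void }.
<term> → bool contributes {bool}.
Union: FIRST(<term>) = { (, *, ], bool, int, void }.

{ (, *, ], bool, int, void }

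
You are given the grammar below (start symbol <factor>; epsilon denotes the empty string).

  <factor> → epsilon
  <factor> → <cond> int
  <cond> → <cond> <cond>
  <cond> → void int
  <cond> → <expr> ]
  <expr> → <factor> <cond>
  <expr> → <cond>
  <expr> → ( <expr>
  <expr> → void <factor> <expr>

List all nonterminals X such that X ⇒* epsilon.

{ <factor> }

Directly nullable (have an epsilon-production): <factor>.
No other nonterminal has a production whose RHS symbols are all nullable.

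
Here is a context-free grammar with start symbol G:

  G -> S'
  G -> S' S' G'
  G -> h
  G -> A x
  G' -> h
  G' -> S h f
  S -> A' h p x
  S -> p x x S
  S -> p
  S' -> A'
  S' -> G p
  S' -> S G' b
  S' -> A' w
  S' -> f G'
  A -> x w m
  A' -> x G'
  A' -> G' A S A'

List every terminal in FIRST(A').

A' -> x G' contributes {x}.
From A' -> G' A S A': add FIRST(G') = { h, p, x }.
Union: FIRST(A') = { h, p, x }.

{ h, p, x }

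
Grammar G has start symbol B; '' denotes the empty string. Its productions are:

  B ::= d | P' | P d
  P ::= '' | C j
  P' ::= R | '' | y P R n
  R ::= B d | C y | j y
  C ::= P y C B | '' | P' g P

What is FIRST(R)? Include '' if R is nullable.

{ d, g, j, y }

From R ::= B d: B nullable, take FIRST(B) ∪ {d} = { d, g, j, y }.
From R ::= C y: C nullable, take FIRST(C) ∪ {y} = { d, g, j, y }.
R ::= j y contributes {j}.
Union: FIRST(R) = { d, g, j, y }.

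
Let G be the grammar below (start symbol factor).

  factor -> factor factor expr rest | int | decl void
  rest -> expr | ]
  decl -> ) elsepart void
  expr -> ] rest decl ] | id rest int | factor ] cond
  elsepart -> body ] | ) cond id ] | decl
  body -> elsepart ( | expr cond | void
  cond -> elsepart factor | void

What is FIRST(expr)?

{ ), ], id, int }

expr -> ] rest decl ] contributes {]}.
expr -> id rest int contributes {id}.
From expr -> factor ] cond: add FIRST(factor) = { ), int }.
Union: FIRST(expr) = { ), ], id, int }.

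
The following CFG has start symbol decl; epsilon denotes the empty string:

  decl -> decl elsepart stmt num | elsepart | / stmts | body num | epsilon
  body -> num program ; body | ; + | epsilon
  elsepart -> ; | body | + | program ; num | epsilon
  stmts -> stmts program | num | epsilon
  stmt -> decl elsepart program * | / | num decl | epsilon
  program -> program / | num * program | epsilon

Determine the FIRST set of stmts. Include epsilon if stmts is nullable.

From stmts -> stmts program: stmts, program nullable, take FIRST(stmts) ∪ FIRST(program) = { /, num }; also epsilon since the whole RHS is nullable.
stmts -> num contributes {num}.
stmts -> epsilon contributes epsilon.
Union: FIRST(stmts) = { /, num, epsilon }.

{ /, num, epsilon }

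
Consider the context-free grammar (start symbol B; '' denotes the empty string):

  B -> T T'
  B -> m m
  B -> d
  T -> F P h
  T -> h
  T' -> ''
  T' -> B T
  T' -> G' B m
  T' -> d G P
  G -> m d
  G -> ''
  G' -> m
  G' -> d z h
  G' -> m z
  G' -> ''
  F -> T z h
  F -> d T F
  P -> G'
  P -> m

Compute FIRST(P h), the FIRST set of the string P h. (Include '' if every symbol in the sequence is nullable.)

{ d, h, m }

Add FIRST(P)\{''} = { d, m }; P is nullable, continue.
h is a terminal; add {h} and stop.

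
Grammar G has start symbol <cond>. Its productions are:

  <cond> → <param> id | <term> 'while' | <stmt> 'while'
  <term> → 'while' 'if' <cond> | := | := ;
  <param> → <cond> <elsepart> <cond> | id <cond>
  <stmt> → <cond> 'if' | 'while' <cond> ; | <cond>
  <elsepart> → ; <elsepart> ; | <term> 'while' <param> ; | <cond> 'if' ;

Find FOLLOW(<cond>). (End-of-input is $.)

<cond> is the start symbol, so $ ∈ FOLLOW(<cond>).
In <term> → 'while' 'if' <cond>: <cond> is at the end, add FOLLOW(<term>) = { 'while' }.
In <param> → <cond> <elsepart> <cond>: add FIRST(<elsepart> <cond>) = { 'while', :=, ;, id }.
In <param> → <cond> <elsepart> <cond>: <cond> is at the end, add FOLLOW(<param>) = { ;, id }.
In <param> → id <cond>: <cond> is at the end, add FOLLOW(<param>) = { ;, id }.
In <stmt> → <cond> 'if': add FIRST('if') = { 'if' }.
In <stmt> → 'while' <cond> ;: add FIRST(;) = { ; }.
In <stmt> → <cond>: <cond> is at the end, add FOLLOW(<stmt>) = { 'while' }.
In <elsepart> → <cond> 'if' ;: add FIRST('if' ;) = { 'if' }.
Union: FOLLOW(<cond>) = { $, 'if', 'while', :=, ;, id }.

{ $, 'if', 'while', :=, ;, id }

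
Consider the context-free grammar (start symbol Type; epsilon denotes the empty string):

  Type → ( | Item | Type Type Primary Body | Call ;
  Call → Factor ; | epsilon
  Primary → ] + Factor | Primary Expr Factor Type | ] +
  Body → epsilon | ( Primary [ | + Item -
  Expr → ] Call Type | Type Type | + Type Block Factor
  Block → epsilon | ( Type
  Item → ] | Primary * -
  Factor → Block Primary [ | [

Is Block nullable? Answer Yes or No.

Yes

Block has an epsilon-production, so Block ⇒ epsilon.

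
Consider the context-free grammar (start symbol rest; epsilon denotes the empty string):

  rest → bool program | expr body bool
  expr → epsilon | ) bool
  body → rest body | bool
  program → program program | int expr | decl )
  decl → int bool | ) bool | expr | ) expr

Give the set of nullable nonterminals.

Directly nullable (have an epsilon-production): expr.
decl → expr with every symbol nullable, so decl is nullable.
No other nonterminal has a production whose RHS symbols are all nullable.

{ decl, expr }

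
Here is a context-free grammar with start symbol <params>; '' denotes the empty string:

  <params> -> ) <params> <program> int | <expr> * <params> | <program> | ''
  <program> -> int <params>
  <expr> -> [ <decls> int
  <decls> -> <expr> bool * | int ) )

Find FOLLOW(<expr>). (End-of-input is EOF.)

In <params> -> <expr> * <params>: add FIRST(* <params>) = { * }.
In <decls> -> <expr> bool *: add FIRST(bool *) = { bool }.
Union: FOLLOW(<expr>) = { *, bool }.

{ *, bool }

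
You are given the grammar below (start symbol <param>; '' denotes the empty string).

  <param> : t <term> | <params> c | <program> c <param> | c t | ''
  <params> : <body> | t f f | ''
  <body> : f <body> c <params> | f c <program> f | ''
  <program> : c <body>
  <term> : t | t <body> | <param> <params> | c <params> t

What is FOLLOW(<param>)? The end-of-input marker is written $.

<param> is the start symbol, so $ ∈ FOLLOW(<param>).
In <param> : <program> c <param>: <param> is at the end, add FOLLOW(<param>) = { $, f, t }.
In <term> : <param> <params>: add FIRST(<params>)\{''} = { f, t }.
  Since <params> is nullable, also add FOLLOW(<term>) = { $, f, t }.
Union: FOLLOW(<param>) = { $, f, t }.

{ $, f, t }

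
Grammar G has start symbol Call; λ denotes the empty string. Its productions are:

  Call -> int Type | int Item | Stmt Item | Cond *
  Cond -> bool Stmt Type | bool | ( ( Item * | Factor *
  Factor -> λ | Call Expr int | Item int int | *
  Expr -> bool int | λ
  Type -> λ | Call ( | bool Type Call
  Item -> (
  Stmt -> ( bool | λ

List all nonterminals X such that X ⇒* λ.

{ Expr, Factor, Stmt, Type }

Directly nullable (have an λ-production): Factor, Expr, Type, Stmt.
No other nonterminal has a production whose RHS symbols are all nullable.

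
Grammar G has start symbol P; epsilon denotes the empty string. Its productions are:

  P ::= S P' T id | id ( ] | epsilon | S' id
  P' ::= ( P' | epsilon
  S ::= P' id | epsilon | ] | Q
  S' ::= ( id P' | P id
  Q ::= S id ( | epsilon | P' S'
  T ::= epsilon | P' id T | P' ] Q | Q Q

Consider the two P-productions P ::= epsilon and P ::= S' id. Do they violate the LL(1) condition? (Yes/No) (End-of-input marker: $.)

Yes

FIRST(epsilon) = { epsilon } and FIRST(S' id) = { (, ], id }.
The first alternative is nullable and FOLLOW(P) = { $, id } shares id with FIRST of the second — conflict.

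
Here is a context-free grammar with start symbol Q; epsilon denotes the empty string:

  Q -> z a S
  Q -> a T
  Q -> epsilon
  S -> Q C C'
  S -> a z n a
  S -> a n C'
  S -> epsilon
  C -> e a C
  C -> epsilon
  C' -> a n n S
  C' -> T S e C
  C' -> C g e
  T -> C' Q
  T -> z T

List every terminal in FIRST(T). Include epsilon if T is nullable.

From T -> C' Q: add FIRST(C') = { a, e, g, z }.
T -> z T contributes {z}.
Union: FIRST(T) = { a, e, g, z }.

{ a, e, g, z }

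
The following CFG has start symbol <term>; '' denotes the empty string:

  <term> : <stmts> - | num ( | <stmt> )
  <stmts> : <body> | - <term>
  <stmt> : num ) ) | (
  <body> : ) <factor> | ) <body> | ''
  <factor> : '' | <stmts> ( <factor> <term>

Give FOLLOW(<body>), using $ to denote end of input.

In <stmts> : <body>: <body> is at the end, add FOLLOW(<stmts>) = { (, - }.
In <body> : ) <body>: <body> is at the end, add FOLLOW(<body>) = { (, - }.
Union: FOLLOW(<body>) = { (, - }.

{ (, - }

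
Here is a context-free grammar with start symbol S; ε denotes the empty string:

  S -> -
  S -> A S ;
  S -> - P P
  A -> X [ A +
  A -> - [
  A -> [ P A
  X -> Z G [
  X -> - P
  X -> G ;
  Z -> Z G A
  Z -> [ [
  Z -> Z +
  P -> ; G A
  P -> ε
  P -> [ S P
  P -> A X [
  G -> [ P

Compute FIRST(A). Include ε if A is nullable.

{ -, [ }

From A -> X [ A +: add FIRST(X) = { -, [ }.
A -> - [ contributes {-}.
A -> [ P A contributes {[}.
Union: FIRST(A) = { -, [ }.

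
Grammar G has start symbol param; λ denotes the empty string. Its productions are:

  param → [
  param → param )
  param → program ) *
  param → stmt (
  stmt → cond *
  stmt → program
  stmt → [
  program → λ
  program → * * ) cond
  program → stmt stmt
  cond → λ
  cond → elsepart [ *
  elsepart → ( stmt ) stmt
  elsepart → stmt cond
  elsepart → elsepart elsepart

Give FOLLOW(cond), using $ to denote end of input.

In stmt → cond *: add FIRST(*) = { * }.
In program → * * ) cond: cond is at the end, add FOLLOW(program) = { (, ), *, [ }.
In elsepart → stmt cond: cond is at the end, add FOLLOW(elsepart) = { (, *, [ }.
Union: FOLLOW(cond) = { (, ), *, [ }.

{ (, ), *, [ }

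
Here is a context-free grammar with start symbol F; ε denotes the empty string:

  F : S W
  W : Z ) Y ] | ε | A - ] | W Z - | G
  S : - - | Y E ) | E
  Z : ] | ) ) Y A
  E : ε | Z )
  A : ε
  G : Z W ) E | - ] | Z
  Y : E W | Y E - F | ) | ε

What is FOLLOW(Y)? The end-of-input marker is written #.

{ #, ), -, ] }

In W : Z ) Y ]: add FIRST(]) = { ] }.
In S : Y E ): add FIRST(E )) = { ), ] }.
In Z : ) ) Y A: add FIRST(A)\{ε} = {  }.
  Since A is nullable, also add FOLLOW(Z) = { #, ), -, ] }.
In Y : Y E - F: add FIRST(E - F) = { ), -, ] }.
Union: FOLLOW(Y) = { #, ), -, ] }.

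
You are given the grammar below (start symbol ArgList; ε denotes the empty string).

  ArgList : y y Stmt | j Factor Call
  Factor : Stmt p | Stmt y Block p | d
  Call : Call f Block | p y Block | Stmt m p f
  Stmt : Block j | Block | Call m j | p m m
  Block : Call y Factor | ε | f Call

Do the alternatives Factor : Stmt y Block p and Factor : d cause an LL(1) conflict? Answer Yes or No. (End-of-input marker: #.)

No

FIRST(Stmt y Block p) = { f, j, m, p, y } and FIRST(d) = { d }.
The FIRST sets are disjoint and neither alternative is nullable — no conflict.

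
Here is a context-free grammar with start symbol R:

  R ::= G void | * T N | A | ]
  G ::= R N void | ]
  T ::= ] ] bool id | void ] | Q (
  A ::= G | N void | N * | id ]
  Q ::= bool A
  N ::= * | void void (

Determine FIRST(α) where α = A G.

{ *, ], id, void }

Add FIRST(A) = { *, ], id, void }; A is not nullable, stop.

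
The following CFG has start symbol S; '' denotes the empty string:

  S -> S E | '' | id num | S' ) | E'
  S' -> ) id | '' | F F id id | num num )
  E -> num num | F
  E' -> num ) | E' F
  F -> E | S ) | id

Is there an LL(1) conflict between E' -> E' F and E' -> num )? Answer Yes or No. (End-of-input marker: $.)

Yes

FIRST(E' F) = { num } and FIRST(num )) = { num }.
Both contain num, so the two alternatives are not disjoint — LL(1) conflict.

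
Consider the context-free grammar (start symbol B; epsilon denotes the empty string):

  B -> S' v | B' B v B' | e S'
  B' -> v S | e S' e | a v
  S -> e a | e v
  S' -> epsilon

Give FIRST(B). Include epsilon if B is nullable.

From B -> S' v: S' nullable, take FIRST(S') ∪ {v} = { v }.
From B -> B' B v B': add FIRST(B') = { a, e, v }.
B -> e S' contributes {e}.
Union: FIRST(B) = { a, e, v }.

{ a, e, v }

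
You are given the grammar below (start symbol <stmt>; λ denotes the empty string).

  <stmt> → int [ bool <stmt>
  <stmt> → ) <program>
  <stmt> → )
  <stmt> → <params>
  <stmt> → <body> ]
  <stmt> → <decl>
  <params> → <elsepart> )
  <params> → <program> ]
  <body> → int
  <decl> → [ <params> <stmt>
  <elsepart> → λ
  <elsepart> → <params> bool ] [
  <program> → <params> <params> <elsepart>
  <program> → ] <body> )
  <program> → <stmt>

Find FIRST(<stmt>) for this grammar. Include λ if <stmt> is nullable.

{ ), [, ], int }

<stmt> → int [ bool <stmt> contributes {int}.
<stmt> → ) <program> contributes {)}.
<stmt> → ) contributes {)}.
From <stmt> → <params>: add FIRST(<params>) = { ), [, ], int }.
From <stmt> → <body> ]: add FIRST(<body>) = { int }.
From <stmt> → <decl>: add FIRST(<decl>) = { [ }.
Union: FIRST(<stmt>) = { ), [, ], int }.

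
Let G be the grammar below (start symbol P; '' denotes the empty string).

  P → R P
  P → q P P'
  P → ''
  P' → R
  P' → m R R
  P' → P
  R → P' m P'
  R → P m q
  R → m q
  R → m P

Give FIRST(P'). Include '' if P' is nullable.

{ m, q, '' }

From P' → R: add FIRST(R) = { m, q }.
P' → m R R contributes {m}.
From P' → P: add FIRST(P) = { m, q, '' } (including '' since P is nullable).
Union: FIRST(P') = { m, q, '' }.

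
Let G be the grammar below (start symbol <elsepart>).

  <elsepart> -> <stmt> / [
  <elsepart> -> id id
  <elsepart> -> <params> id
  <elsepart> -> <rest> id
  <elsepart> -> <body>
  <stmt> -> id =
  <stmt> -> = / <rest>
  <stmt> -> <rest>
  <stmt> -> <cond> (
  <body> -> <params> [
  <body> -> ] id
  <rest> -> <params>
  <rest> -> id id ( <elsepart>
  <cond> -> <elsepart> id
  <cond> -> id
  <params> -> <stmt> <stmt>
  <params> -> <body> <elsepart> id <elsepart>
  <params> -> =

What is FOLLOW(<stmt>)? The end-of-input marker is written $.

{ /, =, [, ], id }

In <elsepart> -> <stmt> / [: add FIRST(/ [) = { / }.
In <params> -> <stmt> <stmt>: add FIRST(<stmt>) = { =, ], id }.
In <params> -> <stmt> <stmt>: <stmt> is at the end, add FOLLOW(<params>) = { /, =, [, ], id }.
Union: FOLLOW(<stmt>) = { /, =, [, ], id }.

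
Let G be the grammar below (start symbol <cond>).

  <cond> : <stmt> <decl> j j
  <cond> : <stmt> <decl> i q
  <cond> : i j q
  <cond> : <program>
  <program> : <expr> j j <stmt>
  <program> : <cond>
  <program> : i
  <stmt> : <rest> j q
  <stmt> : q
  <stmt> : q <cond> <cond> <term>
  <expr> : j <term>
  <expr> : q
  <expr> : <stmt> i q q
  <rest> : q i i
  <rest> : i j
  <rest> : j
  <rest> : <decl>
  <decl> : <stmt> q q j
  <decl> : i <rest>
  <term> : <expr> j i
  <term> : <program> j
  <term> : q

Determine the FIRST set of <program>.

From <program> : <expr> j j <stmt>: add FIRST(<expr>) = { i, j, q }.
From <program> : <cond>: add FIRST(<cond>) = { i, j, q }.
<program> : i contributes {i}.
Union: FIRST(<program>) = { i, j, q }.

{ i, j, q }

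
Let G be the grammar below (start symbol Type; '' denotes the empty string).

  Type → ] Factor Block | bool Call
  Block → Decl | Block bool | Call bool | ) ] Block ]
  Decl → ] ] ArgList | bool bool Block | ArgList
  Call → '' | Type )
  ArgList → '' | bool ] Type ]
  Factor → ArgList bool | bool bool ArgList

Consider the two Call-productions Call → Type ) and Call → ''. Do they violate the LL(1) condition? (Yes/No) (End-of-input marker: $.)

FIRST(Type )) = { ], bool } and FIRST('') = { '' }.
The second alternative is nullable and FOLLOW(Call) = { $, ), ], bool } shares ] with FIRST of the first — conflict.

Yes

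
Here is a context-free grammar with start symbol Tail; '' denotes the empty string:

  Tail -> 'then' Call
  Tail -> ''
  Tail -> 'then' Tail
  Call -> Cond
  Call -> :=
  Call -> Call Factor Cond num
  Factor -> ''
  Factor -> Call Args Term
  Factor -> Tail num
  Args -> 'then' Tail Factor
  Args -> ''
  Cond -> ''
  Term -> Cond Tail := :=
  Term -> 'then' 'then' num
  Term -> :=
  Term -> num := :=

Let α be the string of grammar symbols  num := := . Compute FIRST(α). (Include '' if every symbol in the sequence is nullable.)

num is a terminal; add {num} and stop.

{ num }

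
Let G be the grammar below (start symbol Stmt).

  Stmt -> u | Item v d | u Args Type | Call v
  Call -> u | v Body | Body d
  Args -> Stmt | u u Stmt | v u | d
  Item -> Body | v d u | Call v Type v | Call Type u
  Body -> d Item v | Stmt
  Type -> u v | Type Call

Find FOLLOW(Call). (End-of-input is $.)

{ $, d, u, v }

In Stmt -> Call v: add FIRST(v) = { v }.
In Item -> Call v Type v: add FIRST(v Type v) = { v }.
In Item -> Call Type u: add FIRST(Type u) = { u }.
In Type -> Type Call: Call is at the end, add FOLLOW(Type) = { $, d, u, v }.
Union: FOLLOW(Call) = { $, d, u, v }.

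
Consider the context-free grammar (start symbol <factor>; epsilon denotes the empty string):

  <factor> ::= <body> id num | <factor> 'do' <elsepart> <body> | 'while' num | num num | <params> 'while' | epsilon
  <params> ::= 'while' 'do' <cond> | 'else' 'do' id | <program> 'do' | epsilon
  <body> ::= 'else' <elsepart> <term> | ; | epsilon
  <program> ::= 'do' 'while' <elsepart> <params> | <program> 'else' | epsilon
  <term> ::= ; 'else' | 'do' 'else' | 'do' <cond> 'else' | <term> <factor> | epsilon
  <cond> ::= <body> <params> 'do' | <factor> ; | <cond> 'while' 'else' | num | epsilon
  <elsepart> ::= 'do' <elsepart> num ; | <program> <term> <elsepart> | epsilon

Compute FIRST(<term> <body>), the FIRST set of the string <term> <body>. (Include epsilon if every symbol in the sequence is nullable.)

Add FIRST(<term>)\{epsilon} = { 'do', 'else', 'while', ;, id, num }; <term> is nullable, continue.
Add FIRST(<body>)\{epsilon} = { 'else', ; }; <body> is nullable, continue.
Every symbol is nullable, so include epsilon.

{ 'do', 'else', 'while', ;, id, num, epsilon }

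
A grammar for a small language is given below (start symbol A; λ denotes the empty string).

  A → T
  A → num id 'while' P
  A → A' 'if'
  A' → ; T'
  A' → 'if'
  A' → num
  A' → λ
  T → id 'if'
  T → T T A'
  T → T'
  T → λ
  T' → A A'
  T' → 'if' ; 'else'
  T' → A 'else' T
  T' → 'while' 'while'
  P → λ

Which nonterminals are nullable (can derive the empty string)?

Directly nullable (have an λ-production): A', T, P.
A → T with every symbol nullable, so A is nullable.
T' → A A' with every symbol nullable, so T' is nullable.

{ A, A', P, T, T' }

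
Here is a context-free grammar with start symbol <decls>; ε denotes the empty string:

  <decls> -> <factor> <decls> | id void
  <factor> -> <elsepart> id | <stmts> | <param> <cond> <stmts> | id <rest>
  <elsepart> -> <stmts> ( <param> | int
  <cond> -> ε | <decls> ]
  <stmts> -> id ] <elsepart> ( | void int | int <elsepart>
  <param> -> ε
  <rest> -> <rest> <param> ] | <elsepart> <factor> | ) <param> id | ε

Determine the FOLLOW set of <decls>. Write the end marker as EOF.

<decls> is the start symbol, so EOF ∈ FOLLOW(<decls>).
In <decls> -> <factor> <decls>: <decls> is at the end, add FOLLOW(<decls>) = { EOF, ] }.
In <cond> -> <decls> ]: add FIRST(]) = { ] }.
Union: FOLLOW(<decls>) = { EOF, ] }.

{ EOF, ] }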